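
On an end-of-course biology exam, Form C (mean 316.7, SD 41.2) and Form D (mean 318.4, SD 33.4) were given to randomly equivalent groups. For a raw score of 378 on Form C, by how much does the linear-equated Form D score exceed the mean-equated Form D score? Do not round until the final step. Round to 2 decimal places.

Mean-equated: 378 + (318.4 − 316.7) = 379.70
Linear-equated: (33.4/41.2)(378 − 316.7) + 318.4 = 368.095
Difference = 368.095 − 379.70 = -11.61

-11.61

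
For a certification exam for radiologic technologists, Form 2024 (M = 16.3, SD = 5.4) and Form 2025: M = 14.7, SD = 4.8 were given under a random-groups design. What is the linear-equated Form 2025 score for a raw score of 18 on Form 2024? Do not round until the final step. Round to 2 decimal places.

16.21

Linear equating: y = (SD_Y/SD_X)(x − M_X) + M_Y
y = (4.8/5.4)(18 − 16.3) + 14.7
y = 0.888889 × 1.7 + 14.7 = 1.5111 + 14.7 = 16.21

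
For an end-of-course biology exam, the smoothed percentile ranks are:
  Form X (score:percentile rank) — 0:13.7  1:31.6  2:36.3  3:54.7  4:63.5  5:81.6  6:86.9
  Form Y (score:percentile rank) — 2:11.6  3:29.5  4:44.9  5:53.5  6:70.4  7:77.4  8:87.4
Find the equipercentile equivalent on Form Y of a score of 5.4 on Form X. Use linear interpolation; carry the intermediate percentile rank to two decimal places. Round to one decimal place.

7.6

PR of 5.4 on Form X: 81.6 + (5.4 − 5)/(6 − 5) × (86.9 − 81.6) = 83.72
On Form Y, PR 83.72 falls between score 7 (PR 77.4) and 8 (PR 87.4).
Interpolate: 7 + (83.72 − 77.4)/(87.4 − 77.4) × (8 − 7) = 7.6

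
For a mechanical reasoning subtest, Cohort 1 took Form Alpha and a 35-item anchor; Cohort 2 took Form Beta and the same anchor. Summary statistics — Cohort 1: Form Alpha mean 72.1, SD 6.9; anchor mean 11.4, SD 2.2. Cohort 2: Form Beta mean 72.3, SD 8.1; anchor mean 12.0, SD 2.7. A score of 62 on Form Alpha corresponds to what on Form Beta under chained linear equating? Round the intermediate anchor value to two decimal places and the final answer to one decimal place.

Form Alpha → anchor (Cohort 1): v = (2.2/6.9)(62 − 72.1) + 11.4 = 8.18
anchor → Form Beta (Cohort 2): y = (8.1/2.7)(8.18 − 12.0) + 72.3 = 60.8

60.8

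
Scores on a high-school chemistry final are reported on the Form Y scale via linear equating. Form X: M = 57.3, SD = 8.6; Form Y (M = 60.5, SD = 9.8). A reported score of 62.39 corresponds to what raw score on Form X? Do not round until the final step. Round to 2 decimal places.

Invert y = (SD_Y/SD_X)(x − M_X) + M_Y:
x = (SD_X/SD_Y)(y − M_Y) + M_X = (8.6/9.8)(62.39 − 60.5) + 57.3
x = 0.877551 × 1.890 + 57.3 = 58.96

58.96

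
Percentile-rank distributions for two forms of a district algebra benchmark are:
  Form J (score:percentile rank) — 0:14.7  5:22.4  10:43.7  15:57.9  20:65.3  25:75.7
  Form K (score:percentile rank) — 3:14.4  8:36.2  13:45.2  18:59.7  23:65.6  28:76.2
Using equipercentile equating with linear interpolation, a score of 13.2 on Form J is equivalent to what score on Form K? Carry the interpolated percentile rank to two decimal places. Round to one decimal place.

PR of 13.2 on Form J: 43.7 + (13.2 − 10)/(15 − 10) × (57.9 − 43.7) = 52.79
On Form K, PR 52.79 falls between score 13 (PR 45.2) and 18 (PR 59.7).
Interpolate: 13 + (52.79 − 45.2)/(59.7 − 45.2) × (18 − 13) = 15.6

15.6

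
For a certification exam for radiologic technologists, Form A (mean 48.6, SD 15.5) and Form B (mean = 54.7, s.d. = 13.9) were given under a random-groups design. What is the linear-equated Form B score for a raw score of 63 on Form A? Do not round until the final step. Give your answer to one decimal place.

Linear equating: y = (SD_Y/SD_X)(x − M_X) + M_Y
y = (13.9/15.5)(63 − 48.6) + 54.7
y = 0.896774 × 14.4 + 54.7 = 12.9135 + 54.7 = 67.6

67.6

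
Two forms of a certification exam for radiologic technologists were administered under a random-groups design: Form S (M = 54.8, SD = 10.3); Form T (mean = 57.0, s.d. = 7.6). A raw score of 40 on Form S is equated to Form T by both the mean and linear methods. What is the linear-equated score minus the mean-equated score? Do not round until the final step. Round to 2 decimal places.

Mean-equated: 40 + (57.0 − 54.8) = 42.20
Linear-equated: (7.6/10.3)(40 − 54.8) + 57.0 = 46.080
Difference = 46.080 − 42.20 = 3.88

3.88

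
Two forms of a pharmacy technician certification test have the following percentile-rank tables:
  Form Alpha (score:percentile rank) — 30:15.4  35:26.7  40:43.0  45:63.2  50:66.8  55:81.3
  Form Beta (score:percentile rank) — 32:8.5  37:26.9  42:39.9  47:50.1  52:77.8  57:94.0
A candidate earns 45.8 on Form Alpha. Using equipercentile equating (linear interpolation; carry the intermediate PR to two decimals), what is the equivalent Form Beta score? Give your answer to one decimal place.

PR of 45.8 on Form Alpha: 63.2 + (45.8 − 45)/(50 − 45) × (66.8 − 63.2) = 63.78
On Form Beta, PR 63.78 falls between score 47 (PR 50.1) and 52 (PR 77.8).
Interpolate: 47 + (63.78 − 50.1)/(77.8 − 50.1) × (52 − 47) = 49.5

49.5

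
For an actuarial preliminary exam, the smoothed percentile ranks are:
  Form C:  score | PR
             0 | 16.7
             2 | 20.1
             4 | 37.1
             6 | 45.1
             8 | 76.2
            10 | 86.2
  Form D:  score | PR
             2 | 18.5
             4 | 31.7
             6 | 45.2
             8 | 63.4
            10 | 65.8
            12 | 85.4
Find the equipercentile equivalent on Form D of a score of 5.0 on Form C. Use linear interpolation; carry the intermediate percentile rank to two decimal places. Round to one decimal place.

5.4

PR of 5.0 on Form C: 37.1 + (5.0 − 4)/(6 − 4) × (45.1 − 37.1) = 41.10
On Form D, PR 41.10 falls between score 4 (PR 31.7) and 6 (PR 45.2).
Interpolate: 4 + (41.10 − 31.7)/(45.2 − 31.7) × (6 − 4) = 5.4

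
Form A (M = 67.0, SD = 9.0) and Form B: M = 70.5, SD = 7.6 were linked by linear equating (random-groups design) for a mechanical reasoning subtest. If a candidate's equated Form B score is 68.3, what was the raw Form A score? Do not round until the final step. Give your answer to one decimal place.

Invert y = (SD_Y/SD_X)(x − M_X) + M_Y:
x = (SD_X/SD_Y)(y − M_Y) + M_X = (9.0/7.6)(68.3 − 70.5) + 67.0
x = 1.184211 × -2.200 + 67.0 = 64.4

64.4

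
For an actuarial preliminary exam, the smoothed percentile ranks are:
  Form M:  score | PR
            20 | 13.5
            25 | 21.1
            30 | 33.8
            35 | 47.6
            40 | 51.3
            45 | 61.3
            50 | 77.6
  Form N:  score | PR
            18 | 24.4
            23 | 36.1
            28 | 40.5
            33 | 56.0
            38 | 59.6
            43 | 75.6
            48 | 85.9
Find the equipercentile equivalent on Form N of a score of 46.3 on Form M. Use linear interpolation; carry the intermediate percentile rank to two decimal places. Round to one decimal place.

PR of 46.3 on Form M: 61.3 + (46.3 − 45)/(50 − 45) × (77.6 − 61.3) = 65.54
On Form N, PR 65.54 falls between score 38 (PR 59.6) and 43 (PR 75.6).
Interpolate: 38 + (65.54 − 59.6)/(75.6 − 59.6) × (43 − 38) = 39.9

39.9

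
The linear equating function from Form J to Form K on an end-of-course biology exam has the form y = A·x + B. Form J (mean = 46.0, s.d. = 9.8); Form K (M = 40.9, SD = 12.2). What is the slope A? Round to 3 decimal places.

1.245

A = SD_Y / SD_X = 12.2 / 9.8 = 1.245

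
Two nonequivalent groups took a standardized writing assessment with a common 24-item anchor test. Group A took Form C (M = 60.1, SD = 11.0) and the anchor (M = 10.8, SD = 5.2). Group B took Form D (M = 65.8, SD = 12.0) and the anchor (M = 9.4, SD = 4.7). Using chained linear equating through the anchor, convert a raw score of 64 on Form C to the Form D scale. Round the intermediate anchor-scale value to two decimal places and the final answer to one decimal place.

74.1

Form C → anchor (Group A): v = (5.2/11.0)(64 − 60.1) + 10.8 = 12.64
anchor → Form D (Group B): y = (12.0/4.7)(12.64 − 9.4) + 65.8 = 74.1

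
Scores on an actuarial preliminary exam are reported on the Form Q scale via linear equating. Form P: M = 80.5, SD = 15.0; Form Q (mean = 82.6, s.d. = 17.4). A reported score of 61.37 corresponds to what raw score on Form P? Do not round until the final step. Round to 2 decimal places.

Invert y = (SD_Y/SD_X)(x − M_X) + M_Y:
x = (SD_X/SD_Y)(y − M_Y) + M_X = (15.0/17.4)(61.37 − 82.6) + 80.5
x = 0.862069 × -21.230 + 80.5 = 62.20

62.20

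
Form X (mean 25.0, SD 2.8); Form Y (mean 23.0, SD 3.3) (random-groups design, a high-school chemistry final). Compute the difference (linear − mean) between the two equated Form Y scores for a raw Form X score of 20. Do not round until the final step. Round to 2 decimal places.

-0.89

Mean-equated: 20 + (23.0 − 25.0) = 18.00
Linear-equated: (3.3/2.8)(20 − 25.0) + 23.0 = 17.107
Difference = 17.107 − 18.00 = -0.89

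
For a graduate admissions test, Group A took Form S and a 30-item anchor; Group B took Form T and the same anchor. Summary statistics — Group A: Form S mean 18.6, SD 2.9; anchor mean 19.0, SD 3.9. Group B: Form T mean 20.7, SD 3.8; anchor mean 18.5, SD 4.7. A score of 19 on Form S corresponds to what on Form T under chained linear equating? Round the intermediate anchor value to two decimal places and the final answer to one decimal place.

Form S → anchor (Group A): v = (3.9/2.9)(19 − 18.6) + 19.0 = 19.54
anchor → Form T (Group B): y = (3.8/4.7)(19.54 − 18.5) + 20.7 = 21.5

21.5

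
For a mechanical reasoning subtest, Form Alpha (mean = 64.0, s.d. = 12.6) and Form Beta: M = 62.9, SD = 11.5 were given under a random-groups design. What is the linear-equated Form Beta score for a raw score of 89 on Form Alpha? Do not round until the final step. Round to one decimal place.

Linear equating: y = (SD_Y/SD_X)(x − M_X) + M_Y
y = (11.5/12.6)(89 − 64.0) + 62.9
y = 0.912698 × 25.0 + 62.9 = 22.8175 + 62.9 = 85.7

85.7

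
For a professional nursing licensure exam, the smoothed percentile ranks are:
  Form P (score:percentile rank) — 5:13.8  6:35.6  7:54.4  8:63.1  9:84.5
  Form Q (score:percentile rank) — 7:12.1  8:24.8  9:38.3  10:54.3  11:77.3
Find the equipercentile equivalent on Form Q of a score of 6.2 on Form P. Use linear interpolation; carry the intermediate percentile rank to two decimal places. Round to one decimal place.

PR of 6.2 on Form P: 35.6 + (6.2 − 6)/(7 − 6) × (54.4 − 35.6) = 39.36
On Form Q, PR 39.36 falls between score 9 (PR 38.3) and 10 (PR 54.3).
Interpolate: 9 + (39.36 − 38.3)/(54.3 − 38.3) × (10 − 9) = 9.1

9.1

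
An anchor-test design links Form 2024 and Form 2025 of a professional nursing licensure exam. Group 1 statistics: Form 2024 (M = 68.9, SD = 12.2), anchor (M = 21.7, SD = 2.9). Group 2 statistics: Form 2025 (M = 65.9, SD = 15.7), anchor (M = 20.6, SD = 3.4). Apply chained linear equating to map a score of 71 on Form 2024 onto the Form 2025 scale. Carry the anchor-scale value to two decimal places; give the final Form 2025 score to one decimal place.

73.3

Form 2024 → anchor (Group 1): v = (2.9/12.2)(71 − 68.9) + 21.7 = 22.20
anchor → Form 2025 (Group 2): y = (15.7/3.4)(22.20 − 20.6) + 65.9 = 73.3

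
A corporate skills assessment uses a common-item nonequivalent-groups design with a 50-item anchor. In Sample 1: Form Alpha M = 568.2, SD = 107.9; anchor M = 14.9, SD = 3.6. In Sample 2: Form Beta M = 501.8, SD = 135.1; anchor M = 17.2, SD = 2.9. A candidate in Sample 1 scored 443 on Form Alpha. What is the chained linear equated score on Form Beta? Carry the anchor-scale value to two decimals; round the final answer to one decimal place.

199.9

Form Alpha → anchor (Sample 1): v = (3.6/107.9)(443 − 568.2) + 14.9 = 10.72
anchor → Form Beta (Sample 2): y = (135.1/2.9)(10.72 − 17.2) + 501.8 = 199.9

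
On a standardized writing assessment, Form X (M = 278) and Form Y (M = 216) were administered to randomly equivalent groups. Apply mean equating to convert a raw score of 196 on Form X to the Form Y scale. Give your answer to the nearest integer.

Mean equating: y = x + (M_Y − M_X) = 196 + (216 − 278) = 134

134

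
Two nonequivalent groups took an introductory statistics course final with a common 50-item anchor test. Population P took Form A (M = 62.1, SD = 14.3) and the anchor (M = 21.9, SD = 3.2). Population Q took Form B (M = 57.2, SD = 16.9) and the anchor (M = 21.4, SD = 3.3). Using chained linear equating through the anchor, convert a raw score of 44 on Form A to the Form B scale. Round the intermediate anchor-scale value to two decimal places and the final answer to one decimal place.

39.0

Form A → anchor (Population P): v = (3.2/14.3)(44 − 62.1) + 21.9 = 17.85
anchor → Form B (Population Q): y = (16.9/3.3)(17.85 − 21.4) + 57.2 = 39.0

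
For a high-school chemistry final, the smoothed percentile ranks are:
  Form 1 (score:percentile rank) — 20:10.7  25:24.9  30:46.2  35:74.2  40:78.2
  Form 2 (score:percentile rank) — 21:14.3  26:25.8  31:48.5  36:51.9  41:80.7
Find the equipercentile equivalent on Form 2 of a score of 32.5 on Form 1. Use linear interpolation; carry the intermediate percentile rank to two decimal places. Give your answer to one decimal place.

37.4

PR of 32.5 on Form 1: 46.2 + (32.5 − 30)/(35 − 30) × (74.2 − 46.2) = 60.20
On Form 2, PR 60.20 falls between score 36 (PR 51.9) and 41 (PR 80.7).
Interpolate: 36 + (60.20 − 51.9)/(80.7 − 51.9) × (41 − 36) = 37.4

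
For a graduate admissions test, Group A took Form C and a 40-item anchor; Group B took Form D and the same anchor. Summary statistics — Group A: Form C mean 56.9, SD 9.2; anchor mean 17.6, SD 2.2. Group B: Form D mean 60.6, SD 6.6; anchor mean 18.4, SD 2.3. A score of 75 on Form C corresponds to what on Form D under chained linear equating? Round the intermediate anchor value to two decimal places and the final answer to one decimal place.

Form C → anchor (Group A): v = (2.2/9.2)(75 − 56.9) + 17.6 = 21.93
anchor → Form D (Group B): y = (6.6/2.3)(21.93 − 18.4) + 60.6 = 70.7

70.7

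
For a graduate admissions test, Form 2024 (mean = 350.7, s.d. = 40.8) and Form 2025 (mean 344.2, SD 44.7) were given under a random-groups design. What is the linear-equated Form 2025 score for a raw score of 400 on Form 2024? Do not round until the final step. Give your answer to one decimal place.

Linear equating: y = (SD_Y/SD_X)(x − M_X) + M_Y
y = (44.7/40.8)(400 − 350.7) + 344.2
y = 1.095588 × 49.3 + 344.2 = 54.0125 + 344.2 = 398.2

398.2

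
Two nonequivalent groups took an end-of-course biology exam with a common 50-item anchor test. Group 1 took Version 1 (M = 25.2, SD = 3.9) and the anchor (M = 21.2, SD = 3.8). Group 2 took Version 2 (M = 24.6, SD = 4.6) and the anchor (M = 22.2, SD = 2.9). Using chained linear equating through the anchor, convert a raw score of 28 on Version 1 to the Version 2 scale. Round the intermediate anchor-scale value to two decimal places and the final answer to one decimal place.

27.3

Version 1 → anchor (Group 1): v = (3.8/3.9)(28 − 25.2) + 21.2 = 23.93
anchor → Version 2 (Group 2): y = (4.6/2.9)(23.93 − 22.2) + 24.6 = 27.3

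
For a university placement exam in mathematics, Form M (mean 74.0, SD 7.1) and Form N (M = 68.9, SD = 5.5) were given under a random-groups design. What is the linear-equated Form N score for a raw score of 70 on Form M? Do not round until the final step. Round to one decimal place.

65.8

Linear equating: y = (SD_Y/SD_X)(x − M_X) + M_Y
y = (5.5/7.1)(70 − 74.0) + 68.9
y = 0.774648 × -4.0 + 68.9 = -3.0986 + 68.9 = 65.8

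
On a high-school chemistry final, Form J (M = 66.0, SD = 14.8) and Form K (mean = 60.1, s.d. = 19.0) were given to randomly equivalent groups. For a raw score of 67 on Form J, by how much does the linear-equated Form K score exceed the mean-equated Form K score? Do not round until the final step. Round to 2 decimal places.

Mean-equated: 67 + (60.1 − 66.0) = 61.10
Linear-equated: (19.0/14.8)(67 − 66.0) + 60.1 = 61.384
Difference = 61.384 − 61.10 = 0.28

0.28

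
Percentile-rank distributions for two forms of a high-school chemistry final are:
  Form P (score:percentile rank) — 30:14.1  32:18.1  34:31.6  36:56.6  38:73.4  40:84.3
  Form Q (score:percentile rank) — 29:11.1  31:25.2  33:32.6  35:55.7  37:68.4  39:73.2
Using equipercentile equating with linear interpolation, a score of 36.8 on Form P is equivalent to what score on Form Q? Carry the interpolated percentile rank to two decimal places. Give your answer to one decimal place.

PR of 36.8 on Form P: 56.6 + (36.8 − 36)/(38 − 36) × (73.4 − 56.6) = 63.32
On Form Q, PR 63.32 falls between score 35 (PR 55.7) and 37 (PR 68.4).
Interpolate: 35 + (63.32 − 55.7)/(68.4 − 55.7) × (37 − 35) = 36.2

36.2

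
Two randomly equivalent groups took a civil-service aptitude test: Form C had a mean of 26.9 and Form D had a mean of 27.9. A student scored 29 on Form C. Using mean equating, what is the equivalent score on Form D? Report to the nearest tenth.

30.0

Mean equating: y = x + (M_Y − M_X) = 29 + (27.9 − 26.9) = 30.0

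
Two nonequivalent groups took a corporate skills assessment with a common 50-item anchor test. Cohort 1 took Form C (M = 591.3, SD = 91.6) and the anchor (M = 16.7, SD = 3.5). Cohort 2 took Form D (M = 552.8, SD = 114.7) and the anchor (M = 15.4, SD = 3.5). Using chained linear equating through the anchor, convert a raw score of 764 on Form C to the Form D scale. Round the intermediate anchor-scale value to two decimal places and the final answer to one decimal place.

811.7

Form C → anchor (Cohort 1): v = (3.5/91.6)(764 − 591.3) + 16.7 = 23.30
anchor → Form D (Cohort 2): y = (114.7/3.5)(23.30 − 15.4) + 552.8 = 811.7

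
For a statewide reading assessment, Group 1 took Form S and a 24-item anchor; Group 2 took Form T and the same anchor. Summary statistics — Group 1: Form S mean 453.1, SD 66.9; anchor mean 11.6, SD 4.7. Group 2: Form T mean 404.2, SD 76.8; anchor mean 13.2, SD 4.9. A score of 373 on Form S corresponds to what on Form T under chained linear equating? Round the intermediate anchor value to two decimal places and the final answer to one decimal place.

290.9

Form S → anchor (Group 1): v = (4.7/66.9)(373 − 453.1) + 11.6 = 5.97
anchor → Form T (Group 2): y = (76.8/4.9)(5.97 − 13.2) + 404.2 = 290.9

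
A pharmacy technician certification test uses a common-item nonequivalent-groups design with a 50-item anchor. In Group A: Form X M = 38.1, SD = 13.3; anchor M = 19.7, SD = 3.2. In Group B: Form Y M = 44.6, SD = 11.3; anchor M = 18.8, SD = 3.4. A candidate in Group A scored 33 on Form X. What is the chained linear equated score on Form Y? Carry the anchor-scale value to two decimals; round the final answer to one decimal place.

43.5

Form X → anchor (Group A): v = (3.2/13.3)(33 − 38.1) + 19.7 = 18.47
anchor → Form Y (Group B): y = (11.3/3.4)(18.47 − 18.8) + 44.6 = 43.5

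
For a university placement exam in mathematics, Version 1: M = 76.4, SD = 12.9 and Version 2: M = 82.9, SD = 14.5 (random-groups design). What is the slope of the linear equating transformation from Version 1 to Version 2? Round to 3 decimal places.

1.124

A = SD_Y / SD_X = 14.5 / 12.9 = 1.124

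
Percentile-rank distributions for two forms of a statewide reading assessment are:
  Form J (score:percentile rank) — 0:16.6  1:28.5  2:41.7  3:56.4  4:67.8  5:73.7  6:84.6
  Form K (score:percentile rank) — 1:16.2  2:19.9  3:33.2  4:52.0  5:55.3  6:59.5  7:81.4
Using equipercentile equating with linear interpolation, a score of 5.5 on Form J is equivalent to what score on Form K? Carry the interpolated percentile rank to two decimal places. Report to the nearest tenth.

PR of 5.5 on Form J: 73.7 + (5.5 − 5)/(6 − 5) × (84.6 − 73.7) = 79.15
On Form K, PR 79.15 falls between score 6 (PR 59.5) and 7 (PR 81.4).
Interpolate: 6 + (79.15 − 59.5)/(81.4 − 59.5) × (7 − 6) = 6.9

6.9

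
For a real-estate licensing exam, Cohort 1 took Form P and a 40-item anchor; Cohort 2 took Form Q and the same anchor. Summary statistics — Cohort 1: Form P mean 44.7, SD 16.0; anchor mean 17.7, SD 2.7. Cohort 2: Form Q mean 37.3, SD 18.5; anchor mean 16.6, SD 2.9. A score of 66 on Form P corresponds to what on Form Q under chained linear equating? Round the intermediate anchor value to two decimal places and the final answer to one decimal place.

Form P → anchor (Cohort 1): v = (2.7/16.0)(66 − 44.7) + 17.7 = 21.29
anchor → Form Q (Cohort 2): y = (18.5/2.9)(21.29 − 16.6) + 37.3 = 67.2

67.2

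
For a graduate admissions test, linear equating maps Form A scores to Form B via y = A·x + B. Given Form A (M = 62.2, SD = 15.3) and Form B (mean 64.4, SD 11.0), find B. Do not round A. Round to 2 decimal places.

A = SD_Y / SD_X = 11.0 / 15.3 = 0.718954
B = M_Y − A·M_X = 64.4 − 0.718954 × 62.2 = 19.68

19.68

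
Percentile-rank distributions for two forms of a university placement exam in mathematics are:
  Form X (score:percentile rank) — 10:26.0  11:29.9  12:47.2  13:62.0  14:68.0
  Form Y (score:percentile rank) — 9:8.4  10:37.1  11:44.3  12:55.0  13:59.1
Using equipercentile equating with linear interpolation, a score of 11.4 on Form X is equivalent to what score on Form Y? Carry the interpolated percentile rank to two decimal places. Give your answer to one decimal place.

10.0

PR of 11.4 on Form X: 29.9 + (11.4 − 11)/(12 − 11) × (47.2 − 29.9) = 36.82
On Form Y, PR 36.82 falls between score 9 (PR 8.4) and 10 (PR 37.1).
Interpolate: 9 + (36.82 − 8.4)/(37.1 − 8.4) × (10 − 9) = 10.0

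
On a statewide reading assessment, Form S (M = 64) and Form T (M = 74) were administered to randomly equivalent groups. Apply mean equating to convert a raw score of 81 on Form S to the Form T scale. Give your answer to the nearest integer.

Mean equating: y = x + (M_Y − M_X) = 81 + (74 − 64) = 91

91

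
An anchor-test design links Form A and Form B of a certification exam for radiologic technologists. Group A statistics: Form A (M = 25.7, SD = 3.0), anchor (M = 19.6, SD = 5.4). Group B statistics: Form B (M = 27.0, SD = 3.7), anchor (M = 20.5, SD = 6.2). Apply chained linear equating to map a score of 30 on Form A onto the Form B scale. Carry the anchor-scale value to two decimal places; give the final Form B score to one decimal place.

Form A → anchor (Group A): v = (5.4/3.0)(30 − 25.7) + 19.6 = 27.34
anchor → Form B (Group B): y = (3.7/6.2)(27.34 − 20.5) + 27.0 = 31.1

31.1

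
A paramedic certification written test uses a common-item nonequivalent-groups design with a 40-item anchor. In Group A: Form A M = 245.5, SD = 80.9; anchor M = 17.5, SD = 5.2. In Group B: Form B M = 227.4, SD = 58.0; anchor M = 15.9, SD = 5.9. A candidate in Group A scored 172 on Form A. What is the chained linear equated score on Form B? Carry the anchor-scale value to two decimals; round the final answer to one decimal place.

Form A → anchor (Group A): v = (5.2/80.9)(172 − 245.5) + 17.5 = 12.78
anchor → Form B (Group B): y = (58.0/5.9)(12.78 − 15.9) + 227.4 = 196.7

196.7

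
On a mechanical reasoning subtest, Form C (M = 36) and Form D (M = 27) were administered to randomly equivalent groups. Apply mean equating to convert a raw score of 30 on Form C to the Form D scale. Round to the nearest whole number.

Mean equating: y = x + (M_Y − M_X) = 30 + (27 − 36) = 21

21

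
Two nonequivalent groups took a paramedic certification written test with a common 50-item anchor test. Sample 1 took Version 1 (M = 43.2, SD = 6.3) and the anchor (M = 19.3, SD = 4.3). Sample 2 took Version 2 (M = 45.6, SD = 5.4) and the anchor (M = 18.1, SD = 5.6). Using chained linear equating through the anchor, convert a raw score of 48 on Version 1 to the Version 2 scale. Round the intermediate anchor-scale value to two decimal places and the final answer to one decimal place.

49.9

Version 1 → anchor (Sample 1): v = (4.3/6.3)(48 − 43.2) + 19.3 = 22.58
anchor → Version 2 (Sample 2): y = (5.4/5.6)(22.58 − 18.1) + 45.6 = 49.9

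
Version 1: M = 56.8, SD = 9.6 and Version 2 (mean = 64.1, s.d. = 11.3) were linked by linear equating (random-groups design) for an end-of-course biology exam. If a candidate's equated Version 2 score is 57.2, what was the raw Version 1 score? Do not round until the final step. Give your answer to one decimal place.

50.9

Invert y = (SD_Y/SD_X)(x − M_X) + M_Y:
x = (SD_X/SD_Y)(y − M_Y) + M_X = (9.6/11.3)(57.2 − 64.1) + 56.8
x = 0.849558 × -6.900 + 56.8 = 50.9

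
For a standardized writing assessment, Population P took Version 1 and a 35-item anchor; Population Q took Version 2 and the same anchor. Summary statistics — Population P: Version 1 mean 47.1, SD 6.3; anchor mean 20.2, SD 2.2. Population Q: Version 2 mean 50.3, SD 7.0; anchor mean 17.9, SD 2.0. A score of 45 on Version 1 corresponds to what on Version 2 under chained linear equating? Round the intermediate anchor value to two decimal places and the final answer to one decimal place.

55.8

Version 1 → anchor (Population P): v = (2.2/6.3)(45 − 47.1) + 20.2 = 19.47
anchor → Version 2 (Population Q): y = (7.0/2.0)(19.47 − 17.9) + 50.3 = 55.8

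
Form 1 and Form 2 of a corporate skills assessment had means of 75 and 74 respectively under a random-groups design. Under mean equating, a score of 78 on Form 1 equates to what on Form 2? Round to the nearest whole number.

77

Mean equating: y = x + (M_Y − M_X) = 78 + (74 − 75) = 77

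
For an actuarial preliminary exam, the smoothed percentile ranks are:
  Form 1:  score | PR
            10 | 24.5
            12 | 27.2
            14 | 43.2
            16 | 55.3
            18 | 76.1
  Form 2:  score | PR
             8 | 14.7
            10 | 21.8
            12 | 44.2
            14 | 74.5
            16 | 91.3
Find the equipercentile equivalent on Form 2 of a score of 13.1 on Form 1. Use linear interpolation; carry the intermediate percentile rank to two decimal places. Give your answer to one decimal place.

11.3

PR of 13.1 on Form 1: 27.2 + (13.1 − 12)/(14 − 12) × (43.2 − 27.2) = 36.00
On Form 2, PR 36.00 falls between score 10 (PR 21.8) and 12 (PR 44.2).
Interpolate: 10 + (36.00 − 21.8)/(44.2 − 21.8) × (12 − 10) = 11.3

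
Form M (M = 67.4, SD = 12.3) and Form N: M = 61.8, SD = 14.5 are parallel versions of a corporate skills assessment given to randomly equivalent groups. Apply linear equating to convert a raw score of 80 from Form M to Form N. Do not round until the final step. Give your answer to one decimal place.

76.7

Linear equating: y = (SD_Y/SD_X)(x − M_X) + M_Y
y = (14.5/12.3)(80 − 67.4) + 61.8
y = 1.178862 × 12.6 + 61.8 = 14.8537 + 61.8 = 76.7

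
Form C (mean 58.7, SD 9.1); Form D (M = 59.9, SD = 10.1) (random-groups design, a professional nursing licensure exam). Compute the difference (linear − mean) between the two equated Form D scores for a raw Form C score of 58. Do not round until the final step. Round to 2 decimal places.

-0.08

Mean-equated: 58 + (59.9 − 58.7) = 59.20
Linear-equated: (10.1/9.1)(58 − 58.7) + 59.9 = 59.123
Difference = 59.123 − 59.20 = -0.08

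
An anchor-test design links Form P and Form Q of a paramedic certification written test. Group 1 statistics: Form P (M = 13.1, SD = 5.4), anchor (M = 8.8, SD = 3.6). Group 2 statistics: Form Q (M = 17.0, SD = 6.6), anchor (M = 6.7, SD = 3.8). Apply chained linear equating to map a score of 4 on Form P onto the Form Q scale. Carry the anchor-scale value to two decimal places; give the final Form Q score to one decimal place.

10.1

Form P → anchor (Group 1): v = (3.6/5.4)(4 − 13.1) + 8.8 = 2.73
anchor → Form Q (Group 2): y = (6.6/3.8)(2.73 − 6.7) + 17.0 = 10.1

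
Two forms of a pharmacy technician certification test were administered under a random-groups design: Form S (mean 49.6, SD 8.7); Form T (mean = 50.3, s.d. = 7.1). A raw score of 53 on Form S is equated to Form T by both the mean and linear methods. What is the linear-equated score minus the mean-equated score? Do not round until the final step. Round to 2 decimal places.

Mean-equated: 53 + (50.3 − 49.6) = 53.70
Linear-equated: (7.1/8.7)(53 − 49.6) + 50.3 = 53.075
Difference = 53.075 − 53.70 = -0.63

-0.63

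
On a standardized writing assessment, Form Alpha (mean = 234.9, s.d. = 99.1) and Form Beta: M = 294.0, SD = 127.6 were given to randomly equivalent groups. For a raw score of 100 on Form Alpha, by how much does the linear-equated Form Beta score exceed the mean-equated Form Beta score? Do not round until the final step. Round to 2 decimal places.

-38.80

Mean-equated: 100 + (294.0 − 234.9) = 159.10
Linear-equated: (127.6/99.1)(100 − 234.9) + 294.0 = 120.304
Difference = 120.304 − 159.10 = -38.80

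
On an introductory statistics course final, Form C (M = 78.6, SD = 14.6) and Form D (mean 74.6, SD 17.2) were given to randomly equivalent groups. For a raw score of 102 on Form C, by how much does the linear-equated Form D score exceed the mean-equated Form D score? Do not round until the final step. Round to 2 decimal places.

Mean-equated: 102 + (74.6 − 78.6) = 98.00
Linear-equated: (17.2/14.6)(102 − 78.6) + 74.6 = 102.167
Difference = 102.167 − 98.00 = 4.17

4.17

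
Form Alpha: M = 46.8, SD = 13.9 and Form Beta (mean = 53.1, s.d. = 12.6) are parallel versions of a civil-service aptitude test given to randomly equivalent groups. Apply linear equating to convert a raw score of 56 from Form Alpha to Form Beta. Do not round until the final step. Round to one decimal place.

Linear equating: y = (SD_Y/SD_X)(x − M_X) + M_Y
y = (12.6/13.9)(56 − 46.8) + 53.1
y = 0.906475 × 9.2 + 53.1 = 8.3396 + 53.1 = 61.4

61.4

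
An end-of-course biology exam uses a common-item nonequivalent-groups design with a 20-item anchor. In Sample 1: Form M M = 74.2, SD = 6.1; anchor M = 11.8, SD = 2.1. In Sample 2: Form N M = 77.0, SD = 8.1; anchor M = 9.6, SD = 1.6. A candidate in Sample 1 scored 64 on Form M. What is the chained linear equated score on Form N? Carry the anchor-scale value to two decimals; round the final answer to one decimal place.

70.4

Form M → anchor (Sample 1): v = (2.1/6.1)(64 − 74.2) + 11.8 = 8.29
anchor → Form N (Sample 2): y = (8.1/1.6)(8.29 − 9.6) + 77.0 = 70.4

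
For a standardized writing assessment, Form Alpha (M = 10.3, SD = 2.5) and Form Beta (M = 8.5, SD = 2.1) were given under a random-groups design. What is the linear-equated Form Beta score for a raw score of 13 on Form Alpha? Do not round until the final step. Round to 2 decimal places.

Linear equating: y = (SD_Y/SD_X)(x − M_X) + M_Y
y = (2.1/2.5)(13 − 10.3) + 8.5
y = 0.840000 × 2.7 + 8.5 = 2.2680 + 8.5 = 10.77

10.77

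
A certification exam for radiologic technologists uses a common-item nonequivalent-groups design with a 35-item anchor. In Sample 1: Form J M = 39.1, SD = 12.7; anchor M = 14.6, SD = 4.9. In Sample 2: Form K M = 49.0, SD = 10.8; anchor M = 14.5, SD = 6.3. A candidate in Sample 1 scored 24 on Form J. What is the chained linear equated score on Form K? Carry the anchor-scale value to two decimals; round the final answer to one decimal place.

39.2

Form J → anchor (Sample 1): v = (4.9/12.7)(24 − 39.1) + 14.6 = 8.77
anchor → Form K (Sample 2): y = (10.8/6.3)(8.77 − 14.5) + 49.0 = 39.2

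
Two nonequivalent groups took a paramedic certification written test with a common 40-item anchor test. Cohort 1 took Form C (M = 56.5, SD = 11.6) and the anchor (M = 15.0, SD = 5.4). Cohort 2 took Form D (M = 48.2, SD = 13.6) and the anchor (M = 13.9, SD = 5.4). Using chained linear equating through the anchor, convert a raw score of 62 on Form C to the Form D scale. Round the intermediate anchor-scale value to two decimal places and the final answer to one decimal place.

Form C → anchor (Cohort 1): v = (5.4/11.6)(62 − 56.5) + 15.0 = 17.56
anchor → Form D (Cohort 2): y = (13.6/5.4)(17.56 − 13.9) + 48.2 = 57.4

57.4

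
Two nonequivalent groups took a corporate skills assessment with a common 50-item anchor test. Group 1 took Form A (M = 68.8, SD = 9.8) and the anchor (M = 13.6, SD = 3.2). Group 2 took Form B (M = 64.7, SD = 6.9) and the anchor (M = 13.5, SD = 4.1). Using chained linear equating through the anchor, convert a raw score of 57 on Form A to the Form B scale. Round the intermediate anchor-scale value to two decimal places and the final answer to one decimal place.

Form A → anchor (Group 1): v = (3.2/9.8)(57 − 68.8) + 13.6 = 9.75
anchor → Form B (Group 2): y = (6.9/4.1)(9.75 − 13.5) + 64.7 = 58.4

58.4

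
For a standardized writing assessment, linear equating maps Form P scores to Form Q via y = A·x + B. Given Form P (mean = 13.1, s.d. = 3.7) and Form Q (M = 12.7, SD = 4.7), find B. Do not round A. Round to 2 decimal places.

A = SD_Y / SD_X = 4.7 / 3.7 = 1.270270
B = M_Y − A·M_X = 12.7 − 1.270270 × 13.1 = -3.94

-3.94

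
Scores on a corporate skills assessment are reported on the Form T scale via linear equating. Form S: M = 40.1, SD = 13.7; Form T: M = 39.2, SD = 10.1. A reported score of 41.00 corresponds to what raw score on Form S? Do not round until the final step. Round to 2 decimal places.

42.54

Invert y = (SD_Y/SD_X)(x − M_X) + M_Y:
x = (SD_X/SD_Y)(y − M_Y) + M_X = (13.7/10.1)(41.00 − 39.2) + 40.1
x = 1.356436 × 1.800 + 40.1 = 42.54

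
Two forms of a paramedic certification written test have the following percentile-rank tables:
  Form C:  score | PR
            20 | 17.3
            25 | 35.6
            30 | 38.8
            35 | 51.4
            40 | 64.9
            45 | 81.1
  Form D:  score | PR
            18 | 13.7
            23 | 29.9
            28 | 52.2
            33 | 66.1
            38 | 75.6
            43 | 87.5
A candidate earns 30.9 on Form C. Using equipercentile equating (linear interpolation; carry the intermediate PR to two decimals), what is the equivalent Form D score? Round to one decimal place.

PR of 30.9 on Form C: 38.8 + (30.9 − 30)/(35 − 30) × (51.4 − 38.8) = 41.07
On Form D, PR 41.07 falls between score 23 (PR 29.9) and 28 (PR 52.2).
Interpolate: 23 + (41.07 − 29.9)/(52.2 − 29.9) × (28 − 23) = 25.5

25.5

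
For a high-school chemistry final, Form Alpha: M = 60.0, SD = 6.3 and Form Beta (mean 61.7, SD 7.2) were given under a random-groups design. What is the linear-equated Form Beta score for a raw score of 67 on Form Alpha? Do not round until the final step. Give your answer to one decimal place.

Linear equating: y = (SD_Y/SD_X)(x − M_X) + M_Y
y = (7.2/6.3)(67 − 60.0) + 61.7
y = 1.142857 × 7.0 + 61.7 = 8.0000 + 61.7 = 69.7

69.7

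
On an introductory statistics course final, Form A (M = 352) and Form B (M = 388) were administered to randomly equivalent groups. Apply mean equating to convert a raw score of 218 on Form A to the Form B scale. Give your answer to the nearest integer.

Mean equating: y = x + (M_Y − M_X) = 218 + (388 − 352) = 254

254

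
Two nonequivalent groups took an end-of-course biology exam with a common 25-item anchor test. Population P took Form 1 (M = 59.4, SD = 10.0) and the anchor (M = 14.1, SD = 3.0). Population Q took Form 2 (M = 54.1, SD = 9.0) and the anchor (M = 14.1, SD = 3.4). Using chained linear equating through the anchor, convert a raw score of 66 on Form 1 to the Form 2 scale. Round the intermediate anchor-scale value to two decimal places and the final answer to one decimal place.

Form 1 → anchor (Population P): v = (3.0/10.0)(66 − 59.4) + 14.1 = 16.08
anchor → Form 2 (Population Q): y = (9.0/3.4)(16.08 − 14.1) + 54.1 = 59.3

59.3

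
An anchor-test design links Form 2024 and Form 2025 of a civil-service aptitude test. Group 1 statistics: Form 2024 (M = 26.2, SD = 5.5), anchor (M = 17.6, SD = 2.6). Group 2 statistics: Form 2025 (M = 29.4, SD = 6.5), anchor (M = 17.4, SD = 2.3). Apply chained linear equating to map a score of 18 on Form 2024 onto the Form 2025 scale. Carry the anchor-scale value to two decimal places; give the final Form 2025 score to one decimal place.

Form 2024 → anchor (Group 1): v = (2.6/5.5)(18 − 26.2) + 17.6 = 13.72
anchor → Form 2025 (Group 2): y = (6.5/2.3)(13.72 − 17.4) + 29.4 = 19.0

19.0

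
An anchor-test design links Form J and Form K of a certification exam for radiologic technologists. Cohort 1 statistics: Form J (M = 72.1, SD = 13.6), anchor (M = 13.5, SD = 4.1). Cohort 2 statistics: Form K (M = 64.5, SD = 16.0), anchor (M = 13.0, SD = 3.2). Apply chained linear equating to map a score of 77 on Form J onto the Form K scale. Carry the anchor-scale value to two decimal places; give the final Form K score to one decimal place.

74.4

Form J → anchor (Cohort 1): v = (4.1/13.6)(77 − 72.1) + 13.5 = 14.98
anchor → Form K (Cohort 2): y = (16.0/3.2)(14.98 − 13.0) + 64.5 = 74.4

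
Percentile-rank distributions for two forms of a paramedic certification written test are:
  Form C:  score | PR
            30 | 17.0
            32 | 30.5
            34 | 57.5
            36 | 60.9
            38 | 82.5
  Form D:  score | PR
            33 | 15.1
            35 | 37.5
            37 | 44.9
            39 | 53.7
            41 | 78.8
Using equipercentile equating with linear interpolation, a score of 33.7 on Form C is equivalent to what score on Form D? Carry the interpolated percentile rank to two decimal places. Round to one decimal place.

38.9

PR of 33.7 on Form C: 30.5 + (33.7 − 32)/(34 − 32) × (57.5 − 30.5) = 53.45
On Form D, PR 53.45 falls between score 37 (PR 44.9) and 39 (PR 53.7).
Interpolate: 37 + (53.45 − 44.9)/(53.7 − 44.9) × (39 − 37) = 38.9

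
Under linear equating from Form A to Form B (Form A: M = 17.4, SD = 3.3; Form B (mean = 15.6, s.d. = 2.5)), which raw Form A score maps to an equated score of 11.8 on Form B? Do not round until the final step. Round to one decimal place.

Invert y = (SD_Y/SD_X)(x − M_X) + M_Y:
x = (SD_X/SD_Y)(y − M_Y) + M_X = (3.3/2.5)(11.8 − 15.6) + 17.4
x = 1.320000 × -3.800 + 17.4 = 12.4

12.4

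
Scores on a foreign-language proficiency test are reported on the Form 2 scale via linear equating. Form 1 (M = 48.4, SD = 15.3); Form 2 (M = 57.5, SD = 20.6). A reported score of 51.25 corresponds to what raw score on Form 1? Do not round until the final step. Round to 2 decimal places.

43.76

Invert y = (SD_Y/SD_X)(x − M_X) + M_Y:
x = (SD_X/SD_Y)(y − M_Y) + M_X = (15.3/20.6)(51.25 − 57.5) + 48.4
x = 0.742718 × -6.250 + 48.4 = 43.76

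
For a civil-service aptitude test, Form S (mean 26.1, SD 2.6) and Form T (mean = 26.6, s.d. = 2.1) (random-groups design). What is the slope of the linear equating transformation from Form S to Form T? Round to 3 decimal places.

0.808

A = SD_Y / SD_X = 2.1 / 2.6 = 0.808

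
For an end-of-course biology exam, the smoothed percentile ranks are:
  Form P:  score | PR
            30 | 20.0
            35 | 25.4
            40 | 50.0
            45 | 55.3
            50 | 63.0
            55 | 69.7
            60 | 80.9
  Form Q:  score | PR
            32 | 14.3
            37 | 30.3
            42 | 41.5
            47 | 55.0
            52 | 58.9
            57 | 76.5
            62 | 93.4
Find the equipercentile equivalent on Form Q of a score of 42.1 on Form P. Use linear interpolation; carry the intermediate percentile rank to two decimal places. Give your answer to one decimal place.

46.0

PR of 42.1 on Form P: 50.0 + (42.1 − 40)/(45 − 40) × (55.3 − 50.0) = 52.23
On Form Q, PR 52.23 falls between score 42 (PR 41.5) and 47 (PR 55.0).
Interpolate: 42 + (52.23 − 41.5)/(55.0 − 41.5) × (47 − 42) = 46.0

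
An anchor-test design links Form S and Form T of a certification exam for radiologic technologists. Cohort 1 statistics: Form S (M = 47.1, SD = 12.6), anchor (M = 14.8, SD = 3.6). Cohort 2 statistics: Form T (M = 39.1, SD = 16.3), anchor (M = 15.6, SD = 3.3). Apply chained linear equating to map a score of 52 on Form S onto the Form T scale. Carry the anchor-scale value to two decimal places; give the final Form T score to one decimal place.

42.1

Form S → anchor (Cohort 1): v = (3.6/12.6)(52 − 47.1) + 14.8 = 16.20
anchor → Form T (Cohort 2): y = (16.3/3.3)(16.20 − 15.6) + 39.1 = 42.1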